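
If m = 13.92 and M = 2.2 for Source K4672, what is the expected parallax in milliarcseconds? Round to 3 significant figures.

0.453 mas

m − M = 13.92 − 2.2 = 11.72.
d = 10^((m−M)/5 + 1) = 10^3.344 = 2208 pc.
p = 1/d = 1/2208 = 0.0004529 arcsec = 0.4529 mas.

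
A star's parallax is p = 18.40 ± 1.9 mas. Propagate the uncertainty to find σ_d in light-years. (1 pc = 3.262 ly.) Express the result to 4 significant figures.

d = 1/p, so σ_d = σ_p / p².
σ_d = 0.00190 / (0.01840)² = 0.00190 / 0.00033856 = 5.612 pc = 5.612 × 3.262 ly = 18.306 ly.

18.31 ly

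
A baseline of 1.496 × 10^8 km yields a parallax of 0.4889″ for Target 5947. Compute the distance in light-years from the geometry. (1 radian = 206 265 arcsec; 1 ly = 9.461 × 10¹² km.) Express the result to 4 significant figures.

6.671 ly

θ = 0.4889″ = 0.4889/206265 = 2.3703 × 10^-6 rad.
d = B/θ = (1.496 × 10^8) / (2.3703 × 10^-6) = 6.3114 × 10^13 km = (6.3114 × 10^13) / (9.461 × 10^12) ly = 6.671 ly.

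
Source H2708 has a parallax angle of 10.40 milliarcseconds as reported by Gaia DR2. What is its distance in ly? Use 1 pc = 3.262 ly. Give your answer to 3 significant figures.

p = 10.40 milliarcseconds = 0.01040 arcsec.
d = 1/p = 1/0.01040 = 96.154 pc.
In light-years: 96.154 × 3.262 = 313.65 ly.

314 ly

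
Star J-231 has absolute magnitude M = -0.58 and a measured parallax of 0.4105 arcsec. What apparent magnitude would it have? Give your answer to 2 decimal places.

d = 1/p = 1/0.4105″ = 2.4361 pc.
m − M = 5 log₁₀ d − 5 = 5 log₁₀(2.4361) − 5 = 1.9335 − 5 = -3.0665.
m = M + (m − M) = -0.58 + (-3.0665) = -3.65.

m = -3.65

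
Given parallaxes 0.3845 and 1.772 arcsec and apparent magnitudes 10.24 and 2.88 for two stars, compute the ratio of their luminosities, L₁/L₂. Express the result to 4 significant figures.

d₁ = 1/p₁ = 1/0.3845″ = 2.6008 pc; d₂ = 1/p₂ = 1/1.772″ = 0.56433 pc.
M₁ = m₁ − 5 log₁₀ d₁ + 5 = 10.24 − 2.0755 + 5 = 13.1645.
M₂ = 2.88 − (-1.2423) + 5 = 9.1223.
L₁/L₂ = 10^(0.4(M₂ − M₁)) = 10^(0.4 × (-4.0422)) = 10^(-1.61688) = 0.024161.

L₁/L₂ = 0.02416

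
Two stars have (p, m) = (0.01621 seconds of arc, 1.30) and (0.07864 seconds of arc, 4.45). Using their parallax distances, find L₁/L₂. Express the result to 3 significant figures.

d₁ = 1/p₁ = 1/0.01621″ = 61.69 pc; d₂ = 1/p₂ = 1/0.07864″ = 12.716 pc.
M₁ = m₁ − 5 log₁₀ d₁ + 5 = 1.30 − 8.9511 + 5 = -2.6511.
M₂ = 4.45 − 5.5218 + 5 = 3.9282.
L₁/L₂ = 10^(0.4(M₂ − M₁)) = 10^(0.4 × 6.5793) = 10^2.63172 = 428.27.

L₁/L₂ = 428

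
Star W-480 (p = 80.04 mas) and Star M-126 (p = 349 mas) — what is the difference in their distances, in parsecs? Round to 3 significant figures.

d_A = 1/0.08004″ = 12.494 pc; d_B = 1/0.3490″ = 2.8653 pc.
|d_B − d_A| = |2.8653 − 12.494| = 9.6287 pc.

9.63 pc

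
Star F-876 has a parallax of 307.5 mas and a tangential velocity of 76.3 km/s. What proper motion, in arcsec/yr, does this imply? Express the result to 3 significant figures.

4.95 arcsec/yr

d = 1/p = 1/0.3075″ = 3.252 pc.
μ = v_t / (4.74 d) = 76.3 / (4.74 × 3.252) = 76.3 / 15.414 = 4.95 ″/yr.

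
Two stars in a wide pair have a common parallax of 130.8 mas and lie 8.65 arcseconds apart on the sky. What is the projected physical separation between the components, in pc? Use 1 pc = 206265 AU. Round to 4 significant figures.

0.0003206 pc

d = 1/p = 1/0.1308″ = 7.6453 pc.
At distance d (pc), an angle of θ arcsec spans θ·d AU: s = 8.65 × 7.6453 = 66.132 AU.
= 66.132 / 206265 = 0.00032062 pc.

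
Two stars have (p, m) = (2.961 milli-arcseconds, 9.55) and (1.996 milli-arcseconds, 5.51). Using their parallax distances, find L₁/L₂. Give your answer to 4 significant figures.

d₁ = 1/p₁ = 1/0.002961″ = 337.72 pc; d₂ = 1/p₂ = 1/0.001996″ = 501 pc.
M₁ = m₁ − 5 log₁₀ d₁ + 5 = 9.55 − 12.6428 + 5 = 1.9072.
M₂ = 5.51 − 13.4992 + 5 = -2.9892.
L₁/L₂ = 10^(0.4(M₂ − M₁)) = 10^(0.4 × (-4.8964)) = 10^(-1.95856) = 0.011001.

L₁/L₂ = 0.01100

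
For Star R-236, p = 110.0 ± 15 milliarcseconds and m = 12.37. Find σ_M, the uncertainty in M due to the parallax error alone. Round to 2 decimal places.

σ_M = 0.30 mag

M = m − 5 log₁₀ d + 5 = m + 5 log₁₀ p + 5, so ∂M/∂p = 5/(p ln 10).
σ_M = (5/ln 10) · (σ_p/p) = 2.1715 × 15/110.0 = 2.1715 × 0.13636 = 0.29611.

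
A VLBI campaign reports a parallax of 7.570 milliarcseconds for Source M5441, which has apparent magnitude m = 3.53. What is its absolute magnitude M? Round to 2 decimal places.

M = -2.07

d = 1/p = 1/0.007570″ = 132.1 pc.
m − M = 5 log₁₀(132.1) − 5 = 10.6045 − 5 = 5.6045.
M = m − (m − M) = 3.53 − 5.6045 = -2.07.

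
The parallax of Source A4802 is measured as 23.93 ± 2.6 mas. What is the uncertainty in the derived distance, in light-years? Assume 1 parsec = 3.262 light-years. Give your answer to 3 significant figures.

d = 1/p, so σ_d = σ_p / p².
σ_d = 0.00260 / (0.02393)² = 0.00260 / 0.00057264 = 4.5404 pc = 4.5404 × 3.262 ly = 14.811 ly.

14.8 ly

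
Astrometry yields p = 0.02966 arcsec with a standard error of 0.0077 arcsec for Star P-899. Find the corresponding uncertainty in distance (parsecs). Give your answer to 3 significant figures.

d = 1/p, so σ_d = σ_p / p².
σ_d = 0.00770 / (0.02966)² = 0.00770 / 0.00087972 = 8.7528 pc.

8.75 pc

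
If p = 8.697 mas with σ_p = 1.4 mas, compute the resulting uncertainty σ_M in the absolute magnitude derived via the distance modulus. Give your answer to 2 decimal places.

M = m − 5 log₁₀ d + 5 = m + 5 log₁₀ p + 5, so ∂M/∂p = 5/(p ln 10).
σ_M = (5/ln 10) · (σ_p/p) = 2.1715 × 1.4/8.697 = 2.1715 × 0.16098 = 0.34957.

σ_M = 0.35 mag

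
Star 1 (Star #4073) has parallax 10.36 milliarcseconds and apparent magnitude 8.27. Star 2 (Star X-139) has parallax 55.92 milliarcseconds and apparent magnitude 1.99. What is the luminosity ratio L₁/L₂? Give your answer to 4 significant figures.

d₁ = 1/p₁ = 1/0.01036″ = 96.525 pc; d₂ = 1/p₂ = 1/0.05592″ = 17.883 pc.
M₁ = m₁ − 5 log₁₀ d₁ + 5 = 8.27 − 9.9232 + 5 = 3.3468.
M₂ = 1.99 − 6.2622 + 5 = 0.7278.
L₁/L₂ = 10^(0.4(M₂ − M₁)) = 10^(0.4 × (-2.6190)) = 10^(-1.04760) = 0.089619.

L₁/L₂ = 0.08962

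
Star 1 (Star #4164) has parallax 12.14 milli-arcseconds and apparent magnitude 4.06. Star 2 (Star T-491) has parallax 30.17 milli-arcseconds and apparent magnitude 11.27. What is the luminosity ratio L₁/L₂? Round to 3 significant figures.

L₁/L₂ = 4730

d₁ = 1/p₁ = 1/0.01214″ = 82.372 pc; d₂ = 1/p₂ = 1/0.03017″ = 33.146 pc.
M₁ = m₁ − 5 log₁₀ d₁ + 5 = 4.06 − 9.5789 + 5 = -0.5189.
M₂ = 11.27 − 7.6022 + 5 = 8.6678.
L₁/L₂ = 10^(0.4(M₂ − M₁)) = 10^(0.4 × 9.1867) = 10^3.67468 = 4728.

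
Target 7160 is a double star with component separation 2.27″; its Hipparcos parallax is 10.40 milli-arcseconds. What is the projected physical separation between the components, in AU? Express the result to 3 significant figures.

218 AU

d = 1/p = 1/0.01040″ = 96.154 pc.
At distance d (pc), an angle of θ arcsec spans θ·d AU: s = 2.27 × 96.154 = 218.27 AU.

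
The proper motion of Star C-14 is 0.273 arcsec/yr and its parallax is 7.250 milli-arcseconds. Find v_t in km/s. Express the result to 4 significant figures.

d = 1/p = 1/0.007250″ = 137.93 pc.
v_t = 4.74 × μ × d = 4.74 × 0.273 × 137.93 = 178.48 km/s.

178.5 km/s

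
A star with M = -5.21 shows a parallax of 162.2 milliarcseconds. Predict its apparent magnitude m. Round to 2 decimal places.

d = 1/p = 1/0.1622″ = 6.1652 pc.
m − M = 5 log₁₀ d − 5 = 5 log₁₀(6.1652) − 5 = 3.9497 − 5 = -1.0503.
m = M + (m − M) = -5.21 + (-1.0503) = -6.26.

m = -6.26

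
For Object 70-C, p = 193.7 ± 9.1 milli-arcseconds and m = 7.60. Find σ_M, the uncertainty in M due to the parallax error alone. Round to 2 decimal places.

M = m − 5 log₁₀ d + 5 = m + 5 log₁₀ p + 5, so ∂M/∂p = 5/(p ln 10).
σ_M = (5/ln 10) · (σ_p/p) = 2.1715 × 9.1/193.7 = 2.1715 × 0.04698 = 0.10202.

σ_M = 0.10 mag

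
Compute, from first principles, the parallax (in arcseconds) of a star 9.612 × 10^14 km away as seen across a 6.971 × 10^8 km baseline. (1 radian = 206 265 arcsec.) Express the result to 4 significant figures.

0.1496 arcsec

θ ≈ B/d = (6.971 × 10^8) / (9.612 × 10^14) = 7.2524 × 10^-7 rad.
In arcseconds: 7.2524 × 10^-7 × 206265 = 0.14959″.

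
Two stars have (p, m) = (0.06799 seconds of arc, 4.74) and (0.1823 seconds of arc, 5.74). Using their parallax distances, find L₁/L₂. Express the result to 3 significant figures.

L₁/L₂ = 18.1

d₁ = 1/p₁ = 1/0.06799″ = 14.708 pc; d₂ = 1/p₂ = 1/0.1823″ = 5.4855 pc.
M₁ = m₁ − 5 log₁₀ d₁ + 5 = 4.74 − 5.8378 + 5 = 3.9022.
M₂ = 5.74 − 3.6961 + 5 = 7.0439.
L₁/L₂ = 10^(0.4(M₂ − M₁)) = 10^(0.4 × 3.1417) = 10^1.25668 = 18.058.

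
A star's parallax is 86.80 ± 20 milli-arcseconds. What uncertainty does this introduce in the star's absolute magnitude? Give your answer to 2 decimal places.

σ_M = 0.50 mag

M = m − 5 log₁₀ d + 5 = m + 5 log₁₀ p + 5, so ∂M/∂p = 5/(p ln 10).
σ_M = (5/ln 10) · (σ_p/p) = 2.1715 × 20/86.80 = 2.1715 × 0.23041 = 0.50034.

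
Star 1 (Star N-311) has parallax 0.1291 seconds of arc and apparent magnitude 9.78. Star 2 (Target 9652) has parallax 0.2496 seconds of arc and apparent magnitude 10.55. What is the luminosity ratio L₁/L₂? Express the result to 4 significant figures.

L₁/L₂ = 7.597

d₁ = 1/p₁ = 1/0.1291″ = 7.7459 pc; d₂ = 1/p₂ = 1/0.2496″ = 4.0064 pc.
M₁ = m₁ − 5 log₁₀ d₁ + 5 = 9.78 − 4.4454 + 5 = 10.3346.
M₂ = 10.55 − 3.0138 + 5 = 12.5362.
L₁/L₂ = 10^(0.4(M₂ − M₁)) = 10^(0.4 × 2.2016) = 10^0.88064 = 7.597.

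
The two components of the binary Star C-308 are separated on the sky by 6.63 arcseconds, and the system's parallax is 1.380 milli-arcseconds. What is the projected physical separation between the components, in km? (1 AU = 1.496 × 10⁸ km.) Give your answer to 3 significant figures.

7.19 × 10^11 km

d = 1/p = 1/0.001380″ = 724.64 pc.
At distance d (pc), an angle of θ arcsec spans θ·d AU: s = 6.63 × 724.64 = 4804.4 AU.
= 4804.4 × 1.496 × 10⁸ km = 7.1874 × 10^11 km.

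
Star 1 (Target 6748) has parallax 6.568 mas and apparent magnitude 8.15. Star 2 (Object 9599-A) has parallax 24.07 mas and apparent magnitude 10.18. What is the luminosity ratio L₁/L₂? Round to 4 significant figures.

L₁/L₂ = 87.11

d₁ = 1/p₁ = 1/0.006568″ = 152.25 pc; d₂ = 1/p₂ = 1/0.02407″ = 41.545 pc.
M₁ = m₁ − 5 log₁₀ d₁ + 5 = 8.15 − 10.9128 + 5 = 2.2372.
M₂ = 10.18 − 8.0926 + 5 = 7.0874.
L₁/L₂ = 10^(0.4(M₂ − M₁)) = 10^(0.4 × 4.8502) = 10^1.94008 = 87.112.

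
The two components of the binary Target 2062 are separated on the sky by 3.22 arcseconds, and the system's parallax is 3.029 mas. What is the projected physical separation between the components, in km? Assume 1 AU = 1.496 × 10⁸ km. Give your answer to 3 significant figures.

1.59 × 10^11 km

d = 1/p = 1/0.003029″ = 330.14 pc.
At distance d (pc), an angle of θ arcsec spans θ·d AU: s = 3.22 × 330.14 = 1063.1 AU.
= 1063.1 × 1.496 × 10⁸ km = 1.5904 × 10^11 km.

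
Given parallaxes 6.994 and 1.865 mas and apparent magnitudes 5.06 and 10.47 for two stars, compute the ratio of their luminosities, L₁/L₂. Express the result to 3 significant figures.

L₁/L₂ = 10.4

d₁ = 1/p₁ = 1/0.006994″ = 142.98 pc; d₂ = 1/p₂ = 1/0.001865″ = 536.19 pc.
M₁ = m₁ − 5 log₁₀ d₁ + 5 = 5.06 − 10.7764 + 5 = -0.7164.
M₂ = 10.47 − 13.6466 + 5 = 1.8234.
L₁/L₂ = 10^(0.4(M₂ − M₁)) = 10^(0.4 × 2.5398) = 10^1.01592 = 10.373.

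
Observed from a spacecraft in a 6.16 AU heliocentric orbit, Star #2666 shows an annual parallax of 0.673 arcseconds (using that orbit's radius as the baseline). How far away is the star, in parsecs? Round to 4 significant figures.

With baseline B (in AU) and parallax p (in arcsec), d = B/p parsecs.
d = 6.16 / 0.673 = 9.153 pc.

9.153 pc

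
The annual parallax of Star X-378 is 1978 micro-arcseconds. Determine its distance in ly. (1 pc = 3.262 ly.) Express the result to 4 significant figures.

p = 1978 micro-arcseconds = 0.001978 arcsec.
d = 1/p = 1/0.001978 = 505.56 pc.
In light-years: 505.56 × 3.262 = 1649.1 ly.

1649 ly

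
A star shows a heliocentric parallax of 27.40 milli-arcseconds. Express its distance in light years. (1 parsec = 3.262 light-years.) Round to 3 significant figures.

p = 27.40 milli-arcseconds = 0.02740 arcsec.
d = 1/p = 1/0.02740 = 36.496 pc.
In light-years: 36.496 × 3.262 = 119.05 ly.

119 light years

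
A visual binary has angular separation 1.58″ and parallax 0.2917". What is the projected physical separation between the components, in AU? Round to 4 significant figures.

5.417 AU

d = 1/p = 1/0.2917″ = 3.4282 pc.
At distance d (pc), an angle of θ arcsec spans θ·d AU: s = 1.58 × 3.4282 = 5.4166 AU.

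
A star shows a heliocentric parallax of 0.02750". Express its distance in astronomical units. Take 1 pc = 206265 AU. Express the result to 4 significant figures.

d = 1/p = 1/0.02750 = 36.364 pc.
In AU: 36.364 × 206265 = 7.5006 × 10^6 AU.

7.501 × 10^6 AU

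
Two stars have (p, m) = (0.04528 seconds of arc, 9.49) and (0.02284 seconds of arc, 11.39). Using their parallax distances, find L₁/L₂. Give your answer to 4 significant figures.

d₁ = 1/p₁ = 1/0.04528″ = 22.085 pc; d₂ = 1/p₂ = 1/0.02284″ = 43.783 pc.
M₁ = m₁ − 5 log₁₀ d₁ + 5 = 9.49 − 6.7205 + 5 = 7.7695.
M₂ = 11.39 − 8.2065 + 5 = 8.1835.
L₁/L₂ = 10^(0.4(M₂ − M₁)) = 10^(0.4 × 0.4140) = 10^0.16560 = 1.4642.

L₁/L₂ = 1.464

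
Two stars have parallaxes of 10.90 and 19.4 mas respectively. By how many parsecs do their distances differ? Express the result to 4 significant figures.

d_A = 1/0.01090″ = 91.743 pc; d_B = 1/0.01940″ = 51.546 pc.
|d_B − d_A| = |51.546 − 91.743| = 40.197 pc.

40.20 pc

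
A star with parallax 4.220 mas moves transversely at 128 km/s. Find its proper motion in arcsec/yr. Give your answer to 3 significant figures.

d = 1/p = 1/0.004220″ = 236.97 pc.
μ = v_t / (4.74 d) = 128 / (4.74 × 236.97) = 128 / 1123.2 = 0.11396 ″/yr.

0.114 arcsec/yr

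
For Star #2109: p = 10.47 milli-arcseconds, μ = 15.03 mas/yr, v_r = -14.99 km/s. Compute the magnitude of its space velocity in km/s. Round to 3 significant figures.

d = 1/p = 1/0.01047″ = 95.511 pc.
μ = 15.03 mas/yr = 0.01503 ″/yr.
v_t = 4.740 μ d = 4.740 × 0.01503 × 95.511 = 6.8044 km/s.
v = √(v_r² + v_t²) = √((-14.99)² + 6.8044²) = √271 = 16.462 km/s.

16.5 km/s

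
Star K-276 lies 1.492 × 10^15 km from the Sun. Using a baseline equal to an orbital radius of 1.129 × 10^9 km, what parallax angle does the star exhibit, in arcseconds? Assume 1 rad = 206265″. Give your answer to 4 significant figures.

θ ≈ B/d = (1.129 × 10^9) / (1.492 × 10^15) = 7.5670 × 10^-7 rad.
In arcseconds: 7.5670 × 10^-7 × 206265 = 0.15608″.

0.1561 arcsec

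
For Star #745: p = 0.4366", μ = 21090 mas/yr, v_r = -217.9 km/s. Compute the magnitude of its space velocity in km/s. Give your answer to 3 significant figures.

d = 1/p = 1/0.4366″ = 2.2904 pc.
μ = 21090 mas/yr = 21.09 ″/yr.
v_t = 4.740 μ d = 4.740 × 21.09 × 2.2904 = 228.96 km/s.
v = √(v_r² + v_t²) = √((-217.9)² + 228.96²) = √99903.1 = 316.07 km/s.

316 km/s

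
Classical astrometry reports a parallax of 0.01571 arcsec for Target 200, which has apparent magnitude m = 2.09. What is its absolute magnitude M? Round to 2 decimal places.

d = 1/p = 1/0.01571″ = 63.654 pc.
m − M = 5 log₁₀(63.654) − 5 = 9.0191 − 5 = 4.0191.
M = m − (m − M) = 2.09 − 4.0191 = -1.93.

M = -1.93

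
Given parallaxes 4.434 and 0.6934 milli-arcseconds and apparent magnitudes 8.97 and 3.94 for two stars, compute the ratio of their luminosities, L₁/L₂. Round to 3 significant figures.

L₁/L₂ = 0.000238

d₁ = 1/p₁ = 1/0.004434″ = 225.53 pc; d₂ = 1/p₂ = 1/0.0006934″ = 1442.2 pc.
M₁ = m₁ − 5 log₁₀ d₁ + 5 = 8.97 − 11.7660 + 5 = 2.2040.
M₂ = 3.94 − 15.7951 + 5 = -6.8551.
L₁/L₂ = 10^(0.4(M₂ − M₁)) = 10^(0.4 × (-9.0591)) = 10^(-3.62364) = 0.00023788.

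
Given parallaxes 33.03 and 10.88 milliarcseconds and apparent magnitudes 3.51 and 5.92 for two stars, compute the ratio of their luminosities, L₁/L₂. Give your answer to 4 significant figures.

d₁ = 1/p₁ = 1/0.03303″ = 30.276 pc; d₂ = 1/p₂ = 1/0.01088″ = 91.912 pc.
M₁ = m₁ − 5 log₁₀ d₁ + 5 = 3.51 − 7.4055 + 5 = 1.1045.
M₂ = 5.92 − 9.8169 + 5 = 1.1031.
L₁/L₂ = 10^(0.4(M₂ − M₁)) = 10^(0.4 × (-0.0014)) = 10^(-0.00056) = 0.99871.

L₁/L₂ = 0.9987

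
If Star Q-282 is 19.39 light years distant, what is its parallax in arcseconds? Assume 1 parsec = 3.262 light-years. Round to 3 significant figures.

d = 19.39 ly ÷ 3.262 = 5.9442 pc.
p = 1/d = 1/5.9442 = 0.16823 arcsec.

0.168 arcsec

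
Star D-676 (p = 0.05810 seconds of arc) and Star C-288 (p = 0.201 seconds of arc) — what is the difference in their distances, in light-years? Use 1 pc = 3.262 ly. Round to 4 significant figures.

d_A = 1/0.05810″ = 17.212 pc; d_B = 1/0.2010″ = 4.9751 pc.
|d_B − d_A| = |4.9751 − 17.212| = 12.237 pc = 12.237 × 3.262 ly = 39.917 ly.

39.92 ly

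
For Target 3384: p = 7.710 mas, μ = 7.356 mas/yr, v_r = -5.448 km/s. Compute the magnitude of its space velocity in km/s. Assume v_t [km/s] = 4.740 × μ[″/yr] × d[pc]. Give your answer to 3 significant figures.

7.08 km/s

d = 1/p = 1/0.007710″ = 129.7 pc.
μ = 7.356 mas/yr = 0.007356 ″/yr.
v_t = 4.740 μ d = 4.740 × 0.007356 × 129.7 = 4.5223 km/s.
v = √(v_r² + v_t²) = √((-5.448)² + 4.5223²) = √50.1319 = 7.0804 km/s.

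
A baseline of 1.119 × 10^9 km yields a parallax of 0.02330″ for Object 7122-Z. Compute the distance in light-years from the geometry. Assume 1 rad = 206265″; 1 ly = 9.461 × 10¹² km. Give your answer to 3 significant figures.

θ = 0.02330″ = 0.02330/206265 = 1.1296 × 10^-7 rad.
d = B/θ = (1.119 × 10^9) / (1.1296 × 10^-7) = 9.9062 × 10^15 km = (9.9062 × 10^15) / (9.461 × 10^12) ly = 1047.1 ly.

1050 ly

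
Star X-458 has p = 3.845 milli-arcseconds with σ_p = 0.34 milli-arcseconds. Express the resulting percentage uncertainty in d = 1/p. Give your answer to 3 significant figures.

For d = 1/p, |σ_d/d| = |σ_p/p|.
σ_p/p = 0.34 / 3.845 = 0.088427 = 8.8427%.

8.84%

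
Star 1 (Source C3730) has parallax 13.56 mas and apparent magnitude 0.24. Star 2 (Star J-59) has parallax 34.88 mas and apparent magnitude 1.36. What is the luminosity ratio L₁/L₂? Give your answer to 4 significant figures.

L₁/L₂ = 18.56

d₁ = 1/p₁ = 1/0.01356″ = 73.746 pc; d₂ = 1/p₂ = 1/0.03488″ = 28.67 pc.
M₁ = m₁ − 5 log₁₀ d₁ + 5 = 0.24 − 9.3387 + 5 = -4.0987.
M₂ = 1.36 − 7.2871 + 5 = -0.9271.
L₁/L₂ = 10^(0.4(M₂ − M₁)) = 10^(0.4 × 3.1716) = 10^1.26864 = 18.563.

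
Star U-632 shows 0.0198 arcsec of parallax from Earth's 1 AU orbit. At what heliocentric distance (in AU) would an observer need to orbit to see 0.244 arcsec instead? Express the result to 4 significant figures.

Parallax scales linearly with baseline: p ∝ B, so B = p_target / p_Earth × 1 AU.
B = 0.244 / 0.0198 = 12.323 AU.

12.32 AU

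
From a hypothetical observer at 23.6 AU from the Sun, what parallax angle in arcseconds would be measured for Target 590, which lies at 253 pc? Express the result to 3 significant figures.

p (arcsec) = B (AU) / d (pc).
p = 23.6 / 253 = 0.093281 arcsec.

0.0933 arcsec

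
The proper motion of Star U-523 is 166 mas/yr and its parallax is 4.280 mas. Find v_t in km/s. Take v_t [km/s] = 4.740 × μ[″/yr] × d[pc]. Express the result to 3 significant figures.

d = 1/p = 1/0.004280″ = 233.64 pc.
μ = 166 mas/yr = 0.166 ″/yr.
v_t = 4.74 × μ × d = 4.74 × 0.166 × 233.64 = 183.84 km/s.

184 km/s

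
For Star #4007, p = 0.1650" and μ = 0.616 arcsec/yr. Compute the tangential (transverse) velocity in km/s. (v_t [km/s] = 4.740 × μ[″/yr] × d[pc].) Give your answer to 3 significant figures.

d = 1/p = 1/0.1650″ = 6.0606 pc.
v_t = 4.74 × μ × d = 4.74 × 0.616 × 6.0606 = 17.696 km/s.

17.7 km/s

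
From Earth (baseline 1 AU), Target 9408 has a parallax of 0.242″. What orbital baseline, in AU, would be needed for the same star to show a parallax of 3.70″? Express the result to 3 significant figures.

15.3 AU

Parallax scales linearly with baseline: p ∝ B, so B = p_target / p_Earth × 1 AU.
B = 3.70 / 0.242 = 15.289 AU.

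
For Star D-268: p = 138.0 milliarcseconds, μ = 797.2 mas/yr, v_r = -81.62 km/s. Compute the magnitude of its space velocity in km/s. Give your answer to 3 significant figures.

86.1 km/s

d = 1/p = 1/0.1380″ = 7.2464 pc.
μ = 797.2 mas/yr = 0.7972 ″/yr.
v_t = 4.740 μ d = 4.740 × 0.7972 × 7.2464 = 27.382 km/s.
v = √(v_r² + v_t²) = √((-81.62)² + 27.382²) = √7411.6 = 86.091 km/s.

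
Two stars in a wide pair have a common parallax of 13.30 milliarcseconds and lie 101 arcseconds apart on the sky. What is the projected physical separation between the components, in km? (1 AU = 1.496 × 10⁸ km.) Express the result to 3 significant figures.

d = 1/p = 1/0.01330″ = 75.188 pc.
At distance d (pc), an angle of θ arcsec spans θ·d AU: s = 101 × 75.188 = 7594 AU.
= 7594 × 1.496 × 10⁸ km = 1.1361 × 10^12 km.

1.14 × 10^12 km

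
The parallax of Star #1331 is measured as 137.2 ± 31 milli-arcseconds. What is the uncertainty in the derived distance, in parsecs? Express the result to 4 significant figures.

d = 1/p, so σ_d = σ_p / p².
σ_d = 0.0310 / (0.1372)² = 0.0310 / 0.018824 = 1.6468 pc.

1.647 pc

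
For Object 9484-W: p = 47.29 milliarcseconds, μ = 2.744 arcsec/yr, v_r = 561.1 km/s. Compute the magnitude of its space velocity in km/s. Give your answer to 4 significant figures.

d = 1/p = 1/0.04729″ = 21.146 pc.
v_t = 4.740 μ d = 4.740 × 2.744 × 21.146 = 275.04 km/s.
v = √(v_r² + v_t²) = √(561.1² + 275.04²) = √390480 = 624.88 km/s.

624.9 km/s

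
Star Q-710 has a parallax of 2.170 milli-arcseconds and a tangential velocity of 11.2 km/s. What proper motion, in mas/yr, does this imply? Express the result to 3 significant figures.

d = 1/p = 1/0.002170″ = 460.83 pc.
μ = v_t / (4.74 d) = 11.2 / (4.74 × 460.83) = 11.2 / 2184.3 = 0.0051275 ″/yr = 5.1275 mas/yr.

5.13 mas/yr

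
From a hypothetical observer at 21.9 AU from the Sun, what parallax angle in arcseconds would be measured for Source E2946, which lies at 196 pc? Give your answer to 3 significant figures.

0.112 arcsec

p (arcsec) = B (AU) / d (pc).
p = 21.9 / 196 = 0.11173 arcsec.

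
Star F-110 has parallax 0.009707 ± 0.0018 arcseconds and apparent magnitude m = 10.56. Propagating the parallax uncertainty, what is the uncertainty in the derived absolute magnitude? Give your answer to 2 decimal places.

σ_M = 0.40 mag

M = m − 5 log₁₀ d + 5 = m + 5 log₁₀ p + 5, so ∂M/∂p = 5/(p ln 10).
σ_M = (5/ln 10) · (σ_p/p) = 2.1715 × 0.0018/0.009707 = 2.1715 × 0.18543 = 0.40266.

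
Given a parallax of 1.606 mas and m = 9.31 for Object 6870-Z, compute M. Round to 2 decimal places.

d = 1/p = 1/0.001606″ = 622.67 pc.
m − M = 5 log₁₀(622.67) − 5 = 13.9713 − 5 = 8.9713.
M = m − (m − M) = 9.31 − 8.9713 = 0.34.

M = 0.34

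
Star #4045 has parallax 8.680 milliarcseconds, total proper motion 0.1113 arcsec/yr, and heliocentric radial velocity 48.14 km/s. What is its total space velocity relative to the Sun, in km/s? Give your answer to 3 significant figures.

d = 1/p = 1/0.008680″ = 115.21 pc.
v_t = 4.740 μ d = 4.740 × 0.1113 × 115.21 = 60.78 km/s.
v = √(v_r² + v_t²) = √(48.14² + 60.78²) = √6011.67 = 77.535 km/s.

77.5 km/s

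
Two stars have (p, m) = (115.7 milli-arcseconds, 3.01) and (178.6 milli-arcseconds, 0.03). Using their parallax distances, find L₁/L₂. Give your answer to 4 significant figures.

d₁ = 1/p₁ = 1/0.1157″ = 8.643 pc; d₂ = 1/p₂ = 1/0.1786″ = 5.5991 pc.
M₁ = m₁ − 5 log₁₀ d₁ + 5 = 3.01 − 4.6833 + 5 = 3.3267.
M₂ = 0.03 − 3.7406 + 5 = 1.2894.
L₁/L₂ = 10^(0.4(M₂ − M₁)) = 10^(0.4 × (-2.0373)) = 10^(-0.81492) = 0.15314.

L₁/L₂ = 0.1531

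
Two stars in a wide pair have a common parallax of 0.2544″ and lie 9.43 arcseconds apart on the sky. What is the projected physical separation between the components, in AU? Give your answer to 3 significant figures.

37.1 AU

d = 1/p = 1/0.2544″ = 3.9308 pc.
At distance d (pc), an angle of θ arcsec spans θ·d AU: s = 9.43 × 3.9308 = 37.067 AU.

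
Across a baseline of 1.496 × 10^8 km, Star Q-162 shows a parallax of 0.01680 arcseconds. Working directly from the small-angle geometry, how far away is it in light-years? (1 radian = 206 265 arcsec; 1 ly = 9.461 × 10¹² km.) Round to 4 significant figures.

θ = 0.01680″ = 0.01680/206265 = 8.1449 × 10^-8 rad.
d = B/θ = (1.496 × 10^8) / (8.1449 × 10^-8) = 1.8367 × 10^15 km = (1.8367 × 10^15) / (9.461 × 10^12) ly = 194.13 ly.

194.1 ly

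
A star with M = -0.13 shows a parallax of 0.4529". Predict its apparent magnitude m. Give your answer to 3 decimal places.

d = 1/p = 1/0.4529″ = 2.208 pc.
m − M = 5 log₁₀ d − 5 = 5 log₁₀(2.208) − 5 = 1.7200 − 5 = -3.2800.
m = M + (m − M) = -0.13 + (-3.2800) = -3.410.

m = -3.410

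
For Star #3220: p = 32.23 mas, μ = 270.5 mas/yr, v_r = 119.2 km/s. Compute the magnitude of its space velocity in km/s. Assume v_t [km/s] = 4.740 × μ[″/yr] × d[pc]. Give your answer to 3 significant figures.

126 km/s

d = 1/p = 1/0.03223″ = 31.027 pc.
μ = 270.5 mas/yr = 0.2705 ″/yr.
v_t = 4.740 μ d = 4.740 × 0.2705 × 31.027 = 39.782 km/s.
v = √(v_r² + v_t²) = √(119.2² + 39.782²) = √15791.2 = 125.66 km/s.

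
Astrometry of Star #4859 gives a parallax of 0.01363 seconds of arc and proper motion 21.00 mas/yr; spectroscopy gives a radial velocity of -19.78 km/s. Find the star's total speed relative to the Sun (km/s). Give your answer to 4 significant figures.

21.09 km/s

d = 1/p = 1/0.01363″ = 73.368 pc.
μ = 21.00 mas/yr = 0.02100 ″/yr.
v_t = 4.740 μ d = 4.740 × 0.02100 × 73.368 = 7.3031 km/s.
v = √(v_r² + v_t²) = √((-19.78)² + 7.3031²) = √444.584 = 21.085 km/s.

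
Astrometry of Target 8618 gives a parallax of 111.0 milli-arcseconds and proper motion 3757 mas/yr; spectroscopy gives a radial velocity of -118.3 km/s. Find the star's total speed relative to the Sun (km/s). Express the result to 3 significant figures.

199 km/s

d = 1/p = 1/0.1110″ = 9.009 pc.
μ = 3757 mas/yr = 3.757 ″/yr.
v_t = 4.740 μ d = 4.740 × 3.757 × 9.009 = 160.43 km/s.
v = √(v_r² + v_t²) = √((-118.3)² + 160.43²) = √39732.7 = 199.33 km/s.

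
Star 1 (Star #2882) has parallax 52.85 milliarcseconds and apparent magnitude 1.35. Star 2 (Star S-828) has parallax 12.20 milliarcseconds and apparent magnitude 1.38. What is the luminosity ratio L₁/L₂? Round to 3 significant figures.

d₁ = 1/p₁ = 1/0.05285″ = 18.921 pc; d₂ = 1/p₂ = 1/0.01220″ = 81.967 pc.
M₁ = m₁ − 5 log₁₀ d₁ + 5 = 1.35 − 6.3847 + 5 = -0.0347.
M₂ = 1.38 − 9.5682 + 5 = -3.1882.
L₁/L₂ = 10^(0.4(M₂ − M₁)) = 10^(0.4 × (-3.1535)) = 10^(-1.26140) = 0.054777.

L₁/L₂ = 0.0548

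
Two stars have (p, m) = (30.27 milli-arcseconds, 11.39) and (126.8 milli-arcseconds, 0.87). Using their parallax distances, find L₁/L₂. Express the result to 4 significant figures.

d₁ = 1/p₁ = 1/0.03027″ = 33.036 pc; d₂ = 1/p₂ = 1/0.1268″ = 7.8864 pc.
M₁ = m₁ − 5 log₁₀ d₁ + 5 = 11.39 − 7.5949 + 5 = 8.7951.
M₂ = 0.87 − 4.4844 + 5 = 1.3856.
L₁/L₂ = 10^(0.4(M₂ − M₁)) = 10^(0.4 × (-7.4095)) = 10^(-2.96380) = 0.0010869.

L₁/L₂ = 0.001087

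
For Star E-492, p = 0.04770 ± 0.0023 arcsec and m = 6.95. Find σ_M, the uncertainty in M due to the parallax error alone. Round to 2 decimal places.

M = m − 5 log₁₀ d + 5 = m + 5 log₁₀ p + 5, so ∂M/∂p = 5/(p ln 10).
σ_M = (5/ln 10) · (σ_p/p) = 2.1715 × 0.0023/0.04770 = 2.1715 × 0.048218 = 0.10471.

σ_M = 0.10 mag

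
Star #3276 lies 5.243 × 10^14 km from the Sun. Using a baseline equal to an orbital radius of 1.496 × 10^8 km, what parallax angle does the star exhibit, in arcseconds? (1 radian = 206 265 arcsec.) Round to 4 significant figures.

θ ≈ B/d = (1.496 × 10^8) / (5.243 × 10^14) = 2.8533 × 10^-7 rad.
In arcseconds: 2.8533 × 10^-7 × 206265 = 0.058854″.

0.05885 arcsec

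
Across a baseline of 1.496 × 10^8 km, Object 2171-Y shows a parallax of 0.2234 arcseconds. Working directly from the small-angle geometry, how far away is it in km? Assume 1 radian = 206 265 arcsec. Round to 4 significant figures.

θ = 0.2234″ = 0.2234/206265 = 1.0831 × 10^-6 rad.
d = B/θ = (1.496 × 10^8) / (1.0831 × 10^-6) = 1.3812 × 10^14 km.

1.381 × 10^14 km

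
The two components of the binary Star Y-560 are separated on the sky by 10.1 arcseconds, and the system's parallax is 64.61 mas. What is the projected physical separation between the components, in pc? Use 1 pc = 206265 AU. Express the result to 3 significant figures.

d = 1/p = 1/0.06461″ = 15.477 pc.
At distance d (pc), an angle of θ arcsec spans θ·d AU: s = 10.1 × 15.477 = 156.32 AU.
= 156.32 / 206265 = 0.00075786 pc.

0.000758 pc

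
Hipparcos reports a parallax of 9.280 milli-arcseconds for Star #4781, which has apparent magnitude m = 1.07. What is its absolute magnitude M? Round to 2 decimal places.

d = 1/p = 1/0.009280″ = 107.76 pc.
m − M = 5 log₁₀(107.76) − 5 = 10.1623 − 5 = 5.1623.
M = m − (m − M) = 1.07 − 5.1623 = -4.09.

M = -4.09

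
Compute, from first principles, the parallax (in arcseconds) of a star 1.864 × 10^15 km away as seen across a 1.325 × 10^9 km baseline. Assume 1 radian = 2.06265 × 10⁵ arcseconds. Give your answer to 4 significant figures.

0.1466 arcsec

θ ≈ B/d = (1.325 × 10^9) / (1.864 × 10^15) = 7.1084 × 10^-7 rad.
In arcseconds: 7.1084 × 10^-7 × 206265 = 0.14662″.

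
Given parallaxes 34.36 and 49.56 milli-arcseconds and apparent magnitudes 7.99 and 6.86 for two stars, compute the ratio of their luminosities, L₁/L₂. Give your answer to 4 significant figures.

L₁/L₂ = 0.7348

d₁ = 1/p₁ = 1/0.03436″ = 29.104 pc; d₂ = 1/p₂ = 1/0.04956″ = 20.178 pc.
M₁ = m₁ − 5 log₁₀ d₁ + 5 = 7.99 − 7.3198 + 5 = 5.6702.
M₂ = 6.86 − 6.5244 + 5 = 5.3356.
L₁/L₂ = 10^(0.4(M₂ − M₁)) = 10^(0.4 × (-0.3346)) = 10^(-0.13384) = 0.73478.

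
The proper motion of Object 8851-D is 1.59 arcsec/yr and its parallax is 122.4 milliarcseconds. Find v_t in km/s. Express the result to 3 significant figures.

61.6 km/s

d = 1/p = 1/0.1224″ = 8.1699 pc.
v_t = 4.74 × μ × d = 4.74 × 1.59 × 8.1699 = 61.573 km/s.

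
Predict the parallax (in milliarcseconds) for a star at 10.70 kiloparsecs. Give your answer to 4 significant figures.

0.09346 mas

d = 10.70 kpc = 10700 pc.
p = 1/d = 1/10700 = 0.000093458 arcsec.
= 0.000093458 × 1000 = 0.093458 mas.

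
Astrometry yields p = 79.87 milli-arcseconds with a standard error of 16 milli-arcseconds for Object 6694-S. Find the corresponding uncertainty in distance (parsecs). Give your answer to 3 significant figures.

d = 1/p, so σ_d = σ_p / p².
σ_d = 0.0160 / (0.07987)² = 0.0160 / 0.0063792 = 2.5082 pc.

2.51 pc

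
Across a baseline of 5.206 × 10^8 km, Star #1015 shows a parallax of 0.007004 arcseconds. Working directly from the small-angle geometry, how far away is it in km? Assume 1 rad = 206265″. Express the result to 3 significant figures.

1.53 × 10^16 km

θ = 0.007004″ = 0.007004/206265 = 3.3956 × 10^-8 rad.
d = B/θ = (5.206 × 10^8) / (3.3956 × 10^-8) = 1.5332 × 10^16 km.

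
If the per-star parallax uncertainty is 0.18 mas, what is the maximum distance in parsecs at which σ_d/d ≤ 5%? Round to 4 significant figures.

σ_d/d = σ_p/p, so the condition is σ_p/p ≤ 0.05, i.e. p ≥ σ_p/0.05.
p_min = 0.18/0.05 = 3.6 mas = 0.0036 arcsec.
d_max = 1/p_min = 1/0.0036 = 277.78 pc.

277.8 pc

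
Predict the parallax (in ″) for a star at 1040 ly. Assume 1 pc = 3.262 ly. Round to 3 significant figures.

d = 1040 ly ÷ 3.262 = 318.82 pc.
p = 1/d = 1/318.82 = 0.0031366 arcsec.

0.00314 ″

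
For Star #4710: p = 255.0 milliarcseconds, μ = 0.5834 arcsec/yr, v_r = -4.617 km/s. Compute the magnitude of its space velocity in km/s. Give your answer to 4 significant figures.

11.79 km/s

d = 1/p = 1/0.2550″ = 3.9216 pc.
v_t = 4.740 μ d = 4.740 × 0.5834 × 3.9216 = 10.844 km/s.
v = √(v_r² + v_t²) = √((-4.617)² + 10.844²) = √138.909 = 11.786 km/s.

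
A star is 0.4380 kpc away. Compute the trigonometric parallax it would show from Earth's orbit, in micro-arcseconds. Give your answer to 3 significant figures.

d = 0.4380 kpc = 438 pc.
p = 1/d = 1/438 = 0.0022831 arcsec.
= 0.0022831 × 10⁶ = 2283.1 μas.

2280 μas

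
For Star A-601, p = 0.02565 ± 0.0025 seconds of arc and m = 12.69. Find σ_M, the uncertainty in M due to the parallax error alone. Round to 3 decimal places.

σ_M = 0.212 mag

M = m − 5 log₁₀ d + 5 = m + 5 log₁₀ p + 5, so ∂M/∂p = 5/(p ln 10).
σ_M = (5/ln 10) · (σ_p/p) = 2.1715 × 0.0025/0.02565 = 2.1715 × 0.097466 = 0.21165.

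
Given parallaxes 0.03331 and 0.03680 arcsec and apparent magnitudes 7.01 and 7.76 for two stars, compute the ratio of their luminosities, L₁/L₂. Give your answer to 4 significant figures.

d₁ = 1/p₁ = 1/0.03331″ = 30.021 pc; d₂ = 1/p₂ = 1/0.03680″ = 27.174 pc.
M₁ = m₁ − 5 log₁₀ d₁ + 5 = 7.01 − 7.3871 + 5 = 4.6229.
M₂ = 7.76 − 7.1708 + 5 = 5.5892.
L₁/L₂ = 10^(0.4(M₂ − M₁)) = 10^(0.4 × 0.9663) = 10^0.38652 = 2.4351.

L₁/L₂ = 2.435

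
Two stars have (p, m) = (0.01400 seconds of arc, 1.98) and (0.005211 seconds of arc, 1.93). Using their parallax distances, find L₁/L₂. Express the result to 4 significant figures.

L₁/L₂ = 0.1323

d₁ = 1/p₁ = 1/0.01400″ = 71.429 pc; d₂ = 1/p₂ = 1/0.005211″ = 191.9 pc.
M₁ = m₁ − 5 log₁₀ d₁ + 5 = 1.98 − 9.2694 + 5 = -2.2894.
M₂ = 1.93 − 11.4154 + 5 = -4.4854.
L₁/L₂ = 10^(0.4(M₂ − M₁)) = 10^(0.4 × (-2.1960)) = 10^(-0.87840) = 0.13231.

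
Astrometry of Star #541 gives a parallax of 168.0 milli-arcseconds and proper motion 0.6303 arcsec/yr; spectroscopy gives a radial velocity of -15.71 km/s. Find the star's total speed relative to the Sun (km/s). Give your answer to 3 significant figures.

d = 1/p = 1/0.1680″ = 5.9524 pc.
v_t = 4.740 μ d = 4.740 × 0.6303 × 5.9524 = 17.784 km/s.
v = √(v_r² + v_t²) = √((-15.71)² + 17.784²) = √563.075 = 23.729 km/s.

23.7 km/s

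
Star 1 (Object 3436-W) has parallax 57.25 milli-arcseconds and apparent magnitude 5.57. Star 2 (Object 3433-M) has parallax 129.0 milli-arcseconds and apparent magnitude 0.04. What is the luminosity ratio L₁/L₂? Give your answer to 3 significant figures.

d₁ = 1/p₁ = 1/0.05725″ = 17.467 pc; d₂ = 1/p₂ = 1/0.1290″ = 7.7519 pc.
M₁ = m₁ − 5 log₁₀ d₁ + 5 = 5.57 − 6.2111 + 5 = 4.3589.
M₂ = 0.04 − 4.4470 + 5 = 0.5930.
L₁/L₂ = 10^(0.4(M₂ − M₁)) = 10^(0.4 × (-3.7659)) = 10^(-1.50636) = 0.031163.

L₁/L₂ = 0.0312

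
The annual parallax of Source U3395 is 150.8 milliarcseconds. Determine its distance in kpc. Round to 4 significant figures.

p = 150.8 milliarcseconds = 0.1508 arcsec.
d = 1/p = 1/0.1508 = 6.6313 pc.
= 0.0066313 kpc.

0.006631 kpc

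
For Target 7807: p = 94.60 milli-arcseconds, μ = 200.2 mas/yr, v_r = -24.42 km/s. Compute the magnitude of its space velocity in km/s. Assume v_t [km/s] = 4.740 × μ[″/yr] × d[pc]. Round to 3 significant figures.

26.4 km/s

d = 1/p = 1/0.09460″ = 10.571 pc.
μ = 200.2 mas/yr = 0.2002 ″/yr.
v_t = 4.740 μ d = 4.740 × 0.2002 × 10.571 = 10.031 km/s.
v = √(v_r² + v_t²) = √((-24.42)² + 10.031²) = √696.957 = 26.4 km/s.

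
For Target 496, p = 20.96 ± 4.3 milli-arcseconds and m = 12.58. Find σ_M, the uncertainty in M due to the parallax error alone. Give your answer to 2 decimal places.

σ_M = 0.45 mag

M = m − 5 log₁₀ d + 5 = m + 5 log₁₀ p + 5, so ∂M/∂p = 5/(p ln 10).
σ_M = (5/ln 10) · (σ_p/p) = 2.1715 × 4.3/20.96 = 2.1715 × 0.20515 = 0.44548.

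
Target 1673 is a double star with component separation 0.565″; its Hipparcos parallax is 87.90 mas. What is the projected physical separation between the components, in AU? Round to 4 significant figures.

d = 1/p = 1/0.08790″ = 11.377 pc.
At distance d (pc), an angle of θ arcsec spans θ·d AU: s = 0.565 × 11.377 = 6.428 AU.

6.428 AU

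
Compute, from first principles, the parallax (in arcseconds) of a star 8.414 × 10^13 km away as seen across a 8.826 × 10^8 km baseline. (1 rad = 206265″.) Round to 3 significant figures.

2.16 arcsec

θ ≈ B/d = (8.826 × 10^8) / (8.414 × 10^13) = 1.0490 × 10^-5 rad.
In arcseconds: 1.0490 × 10^-5 × 206265 = 2.1637″.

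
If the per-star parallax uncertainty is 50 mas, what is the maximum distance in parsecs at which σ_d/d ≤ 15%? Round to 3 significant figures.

3.00 pc

σ_d/d = σ_p/p, so the condition is σ_p/p ≤ 0.15, i.e. p ≥ σ_p/0.15.
p_min = 50/0.15 = 333.33 mas = 0.33333 arcsec.
d_max = 1/p_min = 1/0.33333 = 3 pc.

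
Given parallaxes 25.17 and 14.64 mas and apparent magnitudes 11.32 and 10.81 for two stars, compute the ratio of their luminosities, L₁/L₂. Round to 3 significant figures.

L₁/L₂ = 0.212

d₁ = 1/p₁ = 1/0.02517″ = 39.73 pc; d₂ = 1/p₂ = 1/0.01464″ = 68.306 pc.
M₁ = m₁ − 5 log₁₀ d₁ + 5 = 11.32 − 7.9956 + 5 = 8.3244.
M₂ = 10.81 − 9.1723 + 5 = 6.6377.
L₁/L₂ = 10^(0.4(M₂ − M₁)) = 10^(0.4 × (-1.6867)) = 10^(-0.67468) = 0.2115.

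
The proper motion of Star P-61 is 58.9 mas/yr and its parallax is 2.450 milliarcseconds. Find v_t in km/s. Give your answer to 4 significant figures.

114.0 km/s

d = 1/p = 1/0.002450″ = 408.16 pc.
μ = 58.9 mas/yr = 0.0589 ″/yr.
v_t = 4.74 × μ × d = 4.74 × 0.0589 × 408.16 = 113.95 km/s.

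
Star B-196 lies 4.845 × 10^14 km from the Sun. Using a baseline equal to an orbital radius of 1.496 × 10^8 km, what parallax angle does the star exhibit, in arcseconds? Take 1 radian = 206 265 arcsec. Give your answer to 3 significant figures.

θ ≈ B/d = (1.496 × 10^8) / (4.845 × 10^14) = 3.0877 × 10^-7 rad.
In arcseconds: 3.0877 × 10^-7 × 206265 = 0.063688″.

0.0637 arcsec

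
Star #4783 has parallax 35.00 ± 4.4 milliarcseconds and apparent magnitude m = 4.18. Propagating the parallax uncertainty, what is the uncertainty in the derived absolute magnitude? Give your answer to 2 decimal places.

σ_M = 0.27 mag

M = m − 5 log₁₀ d + 5 = m + 5 log₁₀ p + 5, so ∂M/∂p = 5/(p ln 10).
σ_M = (5/ln 10) · (σ_p/p) = 2.1715 × 4.4/35.00 = 2.1715 × 0.12571 = 0.27298.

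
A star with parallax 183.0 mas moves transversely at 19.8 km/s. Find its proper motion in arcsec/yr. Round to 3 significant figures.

d = 1/p = 1/0.1830″ = 5.4645 pc.
μ = v_t / (4.74 d) = 19.8 / (4.74 × 5.4645) = 19.8 / 25.902 = 0.76442 ″/yr.

0.764 arcsec/yr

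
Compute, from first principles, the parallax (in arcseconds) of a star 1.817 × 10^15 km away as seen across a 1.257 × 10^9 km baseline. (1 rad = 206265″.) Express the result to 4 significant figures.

0.1427 arcsec

θ ≈ B/d = (1.257 × 10^9) / (1.817 × 10^15) = 6.9180 × 10^-7 rad.
In arcseconds: 6.9180 × 10^-7 × 206265 = 0.14269″.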